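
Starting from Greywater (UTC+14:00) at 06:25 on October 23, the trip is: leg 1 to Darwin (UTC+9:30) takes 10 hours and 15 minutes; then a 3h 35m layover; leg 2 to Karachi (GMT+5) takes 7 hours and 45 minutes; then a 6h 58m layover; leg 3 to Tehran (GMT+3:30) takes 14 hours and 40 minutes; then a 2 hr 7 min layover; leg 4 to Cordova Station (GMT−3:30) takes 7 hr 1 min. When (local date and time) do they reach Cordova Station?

17:16 on Oct 24

Convert departure to UTC: 06:25 − 14:00 = 16:25 UTC on Oct 22.
Add 10 hours and 15 minutes leg 1 → 02:40 UTC (Oct 23).
Add 3 hours and 35 minutes layover in Darwin → 06:15 UTC.
Add 7 hours and 45 minutes leg 2 → 14:00 UTC.
Add 6 hours and 58 minutes layover in Karachi → 20:58 UTC.
Add 14 hours and 40 minutes leg 3 → 11:38 UTC (Oct 24).
Add 2 hours 7 minutes layover in Tehran → 13:45 UTC.
Add 7 hours 1 minute leg 4 → 20:46 UTC.
Cordova Station is UTC−3:30, so local arrival = 20:46 − 3:30 = 17:16 on Oct 24.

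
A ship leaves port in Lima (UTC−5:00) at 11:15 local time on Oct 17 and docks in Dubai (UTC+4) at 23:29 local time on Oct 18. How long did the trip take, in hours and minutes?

27 hours 14 minutes

Departure in UTC: 11:15 + 5:00 = 16:15 on Oct 17.
Arrival in UTC: 23:29 − 4:00 = 19:29 on Oct 18.
Elapsed = 19:29 − 16:15 (+1 day) = 27 hours 14 minutes.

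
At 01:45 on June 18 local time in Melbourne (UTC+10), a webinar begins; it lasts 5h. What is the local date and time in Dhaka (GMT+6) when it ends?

Convert start to UTC: 01:45 − 10:00 = 15:45 UTC on Jun 17.
Add 5 hours duration → 20:45 UTC.
Dhaka is UTC+6:00, so local end time = 20:45 + 6:00 = 02:45 on Jun 18.

02:45 on Jun 18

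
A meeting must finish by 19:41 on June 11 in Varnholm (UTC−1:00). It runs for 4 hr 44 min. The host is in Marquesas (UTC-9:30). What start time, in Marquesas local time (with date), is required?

06:27 on June 11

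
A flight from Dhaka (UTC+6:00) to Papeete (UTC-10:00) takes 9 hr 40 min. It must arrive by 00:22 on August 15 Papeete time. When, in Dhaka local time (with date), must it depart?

Target arrival in UTC: 00:22 + 10:00 = 10:22 on Aug 15.
Subtract 9 hours 40 minutes → departure 00:42 UTC on Aug 15.
Dhaka is UTC+6:00: 00:42 + 6:00 = 06:42 on Aug 15.

06:42 on August 15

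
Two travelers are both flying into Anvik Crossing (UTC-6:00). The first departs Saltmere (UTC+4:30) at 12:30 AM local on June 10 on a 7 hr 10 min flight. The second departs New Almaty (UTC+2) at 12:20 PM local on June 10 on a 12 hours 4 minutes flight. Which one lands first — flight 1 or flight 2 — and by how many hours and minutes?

the first, by 19 hours 14 minutes

Flight 1 in UTC: 12:30 AM − 4:30 = 8:00 PM on Jun 9.
+7 hours 10 minutes → arrive 3:10 AM UTC on Jun 10.
Flight 2 in UTC: 12:20 PM − 2:00 = 10:20 AM on Jun 10.
+12 hours 4 minutes → arrive 10:24 PM UTC on Jun 10.
Flight 1 lands earlier by 19 hours 14 minutes.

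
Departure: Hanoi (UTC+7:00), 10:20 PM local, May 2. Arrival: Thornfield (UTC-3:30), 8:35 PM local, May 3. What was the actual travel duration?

32 hours 45 minutes

Departure in UTC: 10:20 PM − 7:00 = 3:20 PM on May 2.
Arrival in UTC: 8:35 PM + 3:30 = 12:05 AM on May 4.
Elapsed = 12:05 AM − 3:20 PM (+2 days) = 32 hours 45 minutes.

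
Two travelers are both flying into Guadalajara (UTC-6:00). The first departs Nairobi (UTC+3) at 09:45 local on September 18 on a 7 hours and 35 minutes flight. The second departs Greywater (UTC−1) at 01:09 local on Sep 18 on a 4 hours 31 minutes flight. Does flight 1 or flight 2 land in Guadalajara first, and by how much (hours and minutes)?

Flight 1 in UTC: 09:45 − 3:00 = 06:45 on Sep 18.
+7 hours 35 minutes → arrive 14:20 UTC on Sep 18.
Flight 2 in UTC: 01:09 + 1:00 = 02:09 on Sep 18.
+4 hours 31 minutes → arrive 06:40 UTC on Sep 18.
Flight 2 lands earlier by 7 hours 40 minutes.

the second, by 7 hours 40 minutes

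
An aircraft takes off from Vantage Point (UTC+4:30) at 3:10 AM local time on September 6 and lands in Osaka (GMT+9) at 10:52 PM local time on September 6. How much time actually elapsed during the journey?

Departure in UTC: 3:10 AM − 4:30 = 10:40 PM on Sep 5.
Arrival in UTC: 10:52 PM − 9:00 = 1:52 PM on Sep 6.
Elapsed = 1:52 PM − 10:40 PM (+1 day) = 15 hours 12 minutes.

15 hours 12 minutes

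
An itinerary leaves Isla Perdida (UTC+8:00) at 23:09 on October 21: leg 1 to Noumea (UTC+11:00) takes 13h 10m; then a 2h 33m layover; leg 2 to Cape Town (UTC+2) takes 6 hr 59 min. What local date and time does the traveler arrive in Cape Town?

Convert departure to UTC: 23:09 − 8:00 = 15:09 UTC on Oct 21.
Add 13 hours and 10 minutes leg 1 → 04:19 UTC (Oct 22).
Add 2 hours and 33 minutes layover in Noumea → 06:52 UTC.
Add 6 hours and 59 minutes leg 2 → 13:51 UTC.
Cape Town is UTC+2:00, so local arrival = 13:51 + 2:00 = 15:51 on Oct 22.

15:51 on Oct 22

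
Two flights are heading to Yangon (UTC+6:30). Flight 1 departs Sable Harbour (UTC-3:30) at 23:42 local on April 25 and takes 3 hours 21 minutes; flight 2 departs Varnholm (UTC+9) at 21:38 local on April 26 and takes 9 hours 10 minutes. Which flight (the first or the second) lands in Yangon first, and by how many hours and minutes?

Flight 1 in UTC: 23:42 + 3:30 = 03:12 on Apr 26.
+3 hours and 21 minutes → arrive 06:33 UTC on Apr 26.
Flight 2 in UTC: 21:38 − 9:00 = 12:38 on Apr 26.
+9 hours 10 minutes → arrive 21:48 UTC on Apr 26.
Flight 1 lands earlier by 15 hours 15 minutes.

the first, by 15 hours 15 minutes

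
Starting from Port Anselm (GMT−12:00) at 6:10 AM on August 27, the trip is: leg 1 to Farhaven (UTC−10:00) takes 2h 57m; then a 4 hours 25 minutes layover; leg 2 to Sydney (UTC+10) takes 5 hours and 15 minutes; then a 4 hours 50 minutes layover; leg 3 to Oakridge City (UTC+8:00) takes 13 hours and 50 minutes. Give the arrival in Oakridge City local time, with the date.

9:27 AM on Aug 29

Convert departure to UTC: 6:10 AM + 12:00 = 6:10 PM UTC on Aug 27.
Add 2 hours and 57 minutes leg 1 → 9:07 PM UTC.
Add 4 hours and 25 minutes layover in Farhaven → 1:32 AM UTC (Aug 28).
Add 5 hours and 15 minutes leg 2 → 6:47 AM UTC.
Add 4 hours and 50 minutes layover in Sydney → 11:37 AM UTC.
Add 13 hours 50 minutes leg 3 → 1:27 AM UTC (Aug 29).
Oakridge City is UTC+8:00, so local arrival = 1:27 AM + 8:00 = 9:27 AM on Aug 29.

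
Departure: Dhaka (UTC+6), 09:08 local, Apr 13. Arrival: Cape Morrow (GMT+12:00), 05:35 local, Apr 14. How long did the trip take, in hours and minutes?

14 hours 27 minutes

Cape Morrow is 6:00 ahead of Dhaka.
Clock-face elapsed time (ignoring zones) is 20 hours 27 minutes.
Actual elapsed = 20 hours 27 minutes − 6:00 = 14 hours 27 minutes.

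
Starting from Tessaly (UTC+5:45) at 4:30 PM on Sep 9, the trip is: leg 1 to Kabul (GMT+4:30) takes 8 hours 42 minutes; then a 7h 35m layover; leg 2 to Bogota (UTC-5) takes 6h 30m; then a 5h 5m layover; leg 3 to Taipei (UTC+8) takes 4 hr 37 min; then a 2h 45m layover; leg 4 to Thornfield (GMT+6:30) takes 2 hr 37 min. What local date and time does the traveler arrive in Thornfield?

7:06 AM on September 11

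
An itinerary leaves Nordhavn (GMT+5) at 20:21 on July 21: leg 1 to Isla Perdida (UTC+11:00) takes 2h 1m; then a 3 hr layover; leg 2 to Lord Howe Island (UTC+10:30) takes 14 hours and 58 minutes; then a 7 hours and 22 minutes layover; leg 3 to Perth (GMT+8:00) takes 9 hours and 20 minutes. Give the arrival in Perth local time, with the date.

Convert departure to UTC: 20:21 − 5:00 = 15:21 UTC on Jul 21.
Add 2 hours and 1 minute leg 1 → 17:22 UTC.
Add 3 hours layover in Isla Perdida → 20:22 UTC.
Add 14 hours 58 minutes leg 2 → 11:20 UTC (Jul 22).
Add 7 hours 22 minutes layover in Lord Howe Island → 18:42 UTC.
Add 9 hours 20 minutes leg 3 → 04:02 UTC (Jul 23).
Perth is UTC+8:00, so local arrival = 04:02 + 8:00 = 12:02 on Jul 23.

12:02 on Jul 23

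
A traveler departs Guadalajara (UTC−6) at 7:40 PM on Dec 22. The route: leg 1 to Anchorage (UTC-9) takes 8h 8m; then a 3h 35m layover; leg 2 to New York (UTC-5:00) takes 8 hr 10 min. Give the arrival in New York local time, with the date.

Convert departure to UTC: 7:40 PM + 6:00 = 1:40 AM UTC on Dec 23.
Add 8 hours 8 minutes leg 1 → 9:48 AM UTC.
Add 3 hours and 35 minutes layover in Anchorage → 1:23 PM UTC.
Add 8 hours and 10 minutes leg 2 → 9:33 PM UTC.
New York is UTC−5:00, so local arrival = 9:33 PM − 5:00 = 4:33 PM on Dec 23.

4:33 PM on December 23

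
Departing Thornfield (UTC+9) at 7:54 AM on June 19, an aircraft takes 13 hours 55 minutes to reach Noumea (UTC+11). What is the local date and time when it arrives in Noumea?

11:49 PM on June 19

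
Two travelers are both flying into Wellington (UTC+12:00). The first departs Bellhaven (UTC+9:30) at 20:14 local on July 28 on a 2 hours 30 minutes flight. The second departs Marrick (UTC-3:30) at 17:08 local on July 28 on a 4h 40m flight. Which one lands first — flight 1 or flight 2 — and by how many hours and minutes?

Flight 1 in UTC: 20:14 − 9:30 = 10:44 on Jul 28.
+2 hours and 30 minutes → arrive 13:14 UTC on Jul 28.
Flight 2 in UTC: 17:08 + 3:30 = 20:38 on Jul 28.
+4 hours and 40 minutes → arrive 01:18 UTC on Jul 29.
Flight 1 lands earlier by 12 hours 4 minutes.

the first, by 12 hours 4 minutes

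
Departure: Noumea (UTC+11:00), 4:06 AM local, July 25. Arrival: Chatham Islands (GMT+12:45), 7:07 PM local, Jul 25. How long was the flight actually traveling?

13 hours 16 minutes

Departure in UTC: 4:06 AM − 11:00 = 5:06 PM on Jul 24.
Arrival in UTC: 7:07 PM − 12:45 = 6:22 AM on Jul 25.
Elapsed = 6:22 AM − 5:06 PM (+1 day) = 13 hours 16 minutes.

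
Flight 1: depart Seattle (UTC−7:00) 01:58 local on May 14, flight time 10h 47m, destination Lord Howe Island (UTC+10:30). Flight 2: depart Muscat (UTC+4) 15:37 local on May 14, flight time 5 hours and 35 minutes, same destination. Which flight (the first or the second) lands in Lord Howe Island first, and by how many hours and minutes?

the second, by 2 hours 33 minutes

Flight 1 in UTC: 01:58 + 7:00 = 08:58 on May 14.
+10 hours and 47 minutes → arrive 19:45 UTC on May 14.
Flight 2 in UTC: 15:37 − 4:00 = 11:37 on May 14.
+5 hours and 35 minutes → arrive 17:12 UTC on May 14.
Flight 2 lands earlier by 2 hours 33 minutes.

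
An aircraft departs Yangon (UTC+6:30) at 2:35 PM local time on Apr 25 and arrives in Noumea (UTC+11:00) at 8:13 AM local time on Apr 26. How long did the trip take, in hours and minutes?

13 hours 8 minutes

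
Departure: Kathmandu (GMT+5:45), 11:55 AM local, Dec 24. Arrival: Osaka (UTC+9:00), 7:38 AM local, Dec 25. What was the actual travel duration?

16 hours 28 minutes

Departure in UTC: 11:55 AM − 5:45 = 6:10 AM on Dec 24.
Arrival in UTC: 7:38 AM − 9:00 = 10:38 PM on Dec 24.
Elapsed = 10:38 PM − 6:10 AM = 16 hours 28 minutes.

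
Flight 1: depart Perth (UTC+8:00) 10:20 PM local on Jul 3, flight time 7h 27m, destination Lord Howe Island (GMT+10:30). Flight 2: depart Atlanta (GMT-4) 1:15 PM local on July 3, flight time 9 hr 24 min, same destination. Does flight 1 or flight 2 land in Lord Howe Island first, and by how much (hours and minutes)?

the first, by 4 hours 52 minutes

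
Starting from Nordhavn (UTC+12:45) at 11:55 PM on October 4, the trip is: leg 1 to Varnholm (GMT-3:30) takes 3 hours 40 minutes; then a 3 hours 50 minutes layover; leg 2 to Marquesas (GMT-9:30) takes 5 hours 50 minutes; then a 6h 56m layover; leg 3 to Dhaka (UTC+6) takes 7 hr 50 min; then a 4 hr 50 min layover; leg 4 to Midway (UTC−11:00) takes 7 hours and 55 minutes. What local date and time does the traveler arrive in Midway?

Convert departure to UTC: 11:55 PM − 12:45 = 11:10 AM UTC on Oct 4.
Add 3 hours 40 minutes leg 1 → 2:50 PM UTC.
Add 3 hours and 50 minutes layover in Varnholm → 6:40 PM UTC.
Add 5 hours and 50 minutes leg 2 → 12:30 AM UTC (Oct 5).
Add 6 hours 56 minutes layover in Marquesas → 7:26 AM UTC.
Add 7 hours 50 minutes leg 3 → 3:16 PM UTC.
Add 4 hours and 50 minutes layover in Dhaka → 8:06 PM UTC.
Add 7 hours and 55 minutes leg 4 → 4:01 AM UTC (Oct 6).
Midway is UTC−11:00, so local arrival = 4:01 AM − 11:00 = 5:01 PM on Oct 5.

5:01 PM on October 5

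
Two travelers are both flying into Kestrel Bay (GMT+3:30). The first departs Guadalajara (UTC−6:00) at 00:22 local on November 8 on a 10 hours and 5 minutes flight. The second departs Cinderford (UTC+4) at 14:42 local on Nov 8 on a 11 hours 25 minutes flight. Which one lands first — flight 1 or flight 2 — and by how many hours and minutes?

Flight 1 in UTC: 00:22 + 6:00 = 06:22 on Nov 8.
+10 hours and 5 minutes → arrive 16:27 UTC on Nov 8.
Flight 2 in UTC: 14:42 − 4:00 = 10:42 on Nov 8.
+11 hours and 25 minutes → arrive 22:07 UTC on Nov 8.
Flight 1 lands earlier by 5 hours 40 minutes.

the first, by 5 hours 40 minutes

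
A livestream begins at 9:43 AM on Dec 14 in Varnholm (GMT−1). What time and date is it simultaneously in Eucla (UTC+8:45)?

7:28 PM on December 14

In UTC: 9:43 AM + 1:00 = 10:43 AM on Dec 14.
Eucla is UTC+8:45: 10:43 AM + 8:45 = 7:28 PM on Dec 14.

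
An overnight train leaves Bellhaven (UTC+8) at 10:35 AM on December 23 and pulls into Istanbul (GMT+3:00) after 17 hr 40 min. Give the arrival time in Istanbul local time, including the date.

11:15 PM on Dec 23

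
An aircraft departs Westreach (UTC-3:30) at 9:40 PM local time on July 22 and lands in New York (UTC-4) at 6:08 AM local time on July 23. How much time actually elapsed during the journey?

8 hours 58 minutes

New York is 0:30 behind Westreach.
Clock-face elapsed time (ignoring zones) is 8 hours 28 minutes.
Actual elapsed = 8 hours 28 minutes + 0:30 = 8 hours 58 minutes.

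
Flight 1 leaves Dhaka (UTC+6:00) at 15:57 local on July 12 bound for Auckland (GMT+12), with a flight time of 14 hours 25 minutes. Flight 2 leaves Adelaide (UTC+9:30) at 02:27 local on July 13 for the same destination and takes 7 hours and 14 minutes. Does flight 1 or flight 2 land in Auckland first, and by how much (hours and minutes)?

the second, by 11 minutes

Flight 1 in UTC: 15:57 − 6:00 = 09:57 on Jul 12.
+14 hours 25 minutes → arrive 00:22 UTC on Jul 13.
Flight 2 in UTC: 02:27 − 9:30 = 16:57 on Jul 12.
+7 hours and 14 minutes → arrive 00:11 UTC on Jul 13.
Flight 2 lands earlier by 11 minutes.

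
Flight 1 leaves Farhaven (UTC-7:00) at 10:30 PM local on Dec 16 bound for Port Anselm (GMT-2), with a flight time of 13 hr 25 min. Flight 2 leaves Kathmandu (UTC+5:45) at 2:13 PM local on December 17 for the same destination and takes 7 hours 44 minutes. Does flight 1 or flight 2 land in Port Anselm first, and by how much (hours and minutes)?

Flight 1 in UTC: 10:30 PM + 7:00 = 5:30 AM on Dec 17.
+13 hours 25 minutes → arrive 6:55 PM UTC on Dec 17.
Flight 2 in UTC: 2:13 PM − 5:45 = 8:28 AM on Dec 17.
+7 hours 44 minutes → arrive 4:12 PM UTC on Dec 17.
Flight 2 lands earlier by 2 hours 43 minutes.

the second, by 2 hours 43 minutes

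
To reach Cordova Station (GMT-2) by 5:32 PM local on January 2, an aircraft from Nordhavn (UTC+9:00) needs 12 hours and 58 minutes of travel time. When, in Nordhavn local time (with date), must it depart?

3:34 PM on January 2

Target arrival in UTC: 5:32 PM + 2:00 = 7:32 PM on Jan 2.
Subtract 12 hours and 58 minutes → departure 6:34 AM UTC on Jan 2.
Nordhavn is UTC+9:00: 6:34 AM + 9:00 = 3:34 PM on Jan 2.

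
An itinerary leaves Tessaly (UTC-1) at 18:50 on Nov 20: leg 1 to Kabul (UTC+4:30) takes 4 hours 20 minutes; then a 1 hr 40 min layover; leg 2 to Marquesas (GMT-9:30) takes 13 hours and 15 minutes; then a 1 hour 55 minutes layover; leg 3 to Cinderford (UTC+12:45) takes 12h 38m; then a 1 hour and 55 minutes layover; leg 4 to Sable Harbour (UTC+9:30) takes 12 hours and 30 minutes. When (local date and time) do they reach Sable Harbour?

Convert departure to UTC: 18:50 + 1:00 = 19:50 UTC on Nov 20.
Add 4 hours and 20 minutes leg 1 → 00:10 UTC (Nov 21).
Add 1 hour 40 minutes layover in Kabul → 01:50 UTC.
Add 13 hours 15 minutes leg 2 → 15:05 UTC.
Add 1 hour and 55 minutes layover in Marquesas → 17:00 UTC.
Add 12 hours 38 minutes leg 3 → 05:38 UTC (Nov 22).
Add 1 hour 55 minutes layover in Cinderford → 07:33 UTC.
Add 12 hours and 30 minutes leg 4 → 20:03 UTC.
Sable Harbour is UTC+9:30, so local arrival = 20:03 + 9:30 = 05:33 on Nov 23.

05:33 on November 23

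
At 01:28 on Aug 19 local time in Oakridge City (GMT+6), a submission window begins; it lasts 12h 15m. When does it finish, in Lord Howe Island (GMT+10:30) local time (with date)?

18:13 on August 19

Convert start to UTC: 01:28 − 6:00 = 19:28 UTC on Aug 18.
Add 12 hours and 15 minutes duration → 07:43 UTC (Aug 19).
Lord Howe Island is UTC+10:30, so local end time = 07:43 + 10:30 = 18:13 on Aug 19.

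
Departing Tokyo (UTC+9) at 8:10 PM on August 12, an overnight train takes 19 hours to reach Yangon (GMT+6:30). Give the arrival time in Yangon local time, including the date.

Convert departure to UTC: 8:10 PM − 9:00 = 11:10 AM UTC on Aug 12.
Add 19 hours travel time → 6:10 AM UTC (Aug 13).
Yangon is UTC+6:30, so local arrival = 6:10 AM + 6:30 = 12:40 PM on Aug 13.

12:40 PM on August 13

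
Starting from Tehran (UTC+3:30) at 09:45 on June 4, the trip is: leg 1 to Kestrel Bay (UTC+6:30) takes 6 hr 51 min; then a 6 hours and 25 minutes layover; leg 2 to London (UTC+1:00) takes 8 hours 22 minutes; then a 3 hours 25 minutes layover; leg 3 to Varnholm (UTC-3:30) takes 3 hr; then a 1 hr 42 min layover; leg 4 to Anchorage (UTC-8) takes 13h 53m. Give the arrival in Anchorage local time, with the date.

Convert departure to UTC: 09:45 − 3:30 = 06:15 UTC on Jun 4.
Add 6 hours 51 minutes leg 1 → 13:06 UTC.
Add 6 hours 25 minutes layover in Kestrel Bay → 19:31 UTC.
Add 8 hours 22 minutes leg 2 → 03:53 UTC (Jun 5).
Add 3 hours and 25 minutes layover in London → 07:18 UTC.
Add 3 hours leg 3 → 10:18 UTC.
Add 1 hour and 42 minutes layover in Varnholm → 12:00 UTC.
Add 13 hours and 53 minutes leg 4 → 01:53 UTC (Jun 6).
Anchorage is UTC−8:00, so local arrival = 01:53 − 8:00 = 17:53 on Jun 5.

17:53 on June 5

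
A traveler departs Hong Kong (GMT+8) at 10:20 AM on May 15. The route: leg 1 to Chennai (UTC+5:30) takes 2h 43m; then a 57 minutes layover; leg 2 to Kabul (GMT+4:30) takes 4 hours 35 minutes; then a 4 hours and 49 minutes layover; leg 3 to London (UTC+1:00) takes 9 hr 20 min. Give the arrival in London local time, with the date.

Convert departure to UTC: 10:20 AM − 8:00 = 2:20 AM UTC on May 15.
Add 2 hours 43 minutes leg 1 → 5:03 AM UTC.
Add 57 minutes layover in Chennai → 6:00 AM UTC.
Add 4 hours 35 minutes leg 2 → 10:35 AM UTC.
Add 4 hours 49 minutes layover in Kabul → 3:24 PM UTC.
Add 9 hours 20 minutes leg 3 → 12:44 AM UTC (May 16).
London is UTC+1:00, so local arrival = 12:44 AM + 1:00 = 1:44 AM on May 16.

1:44 AM on May 16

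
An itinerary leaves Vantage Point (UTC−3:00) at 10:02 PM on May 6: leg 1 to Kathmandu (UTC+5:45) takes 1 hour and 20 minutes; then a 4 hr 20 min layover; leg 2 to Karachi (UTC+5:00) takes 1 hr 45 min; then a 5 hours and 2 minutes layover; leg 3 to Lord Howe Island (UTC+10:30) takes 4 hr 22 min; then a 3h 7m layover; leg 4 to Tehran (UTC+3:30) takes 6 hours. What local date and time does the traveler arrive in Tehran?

Convert departure to UTC: 10:02 PM + 3:00 = 1:02 AM UTC on May 7.
Add 1 hour 20 minutes leg 1 → 2:22 AM UTC.
Add 4 hours and 20 minutes layover in Kathmandu → 6:42 AM UTC.
Add 1 hour 45 minutes leg 2 → 8:27 AM UTC.
Add 5 hours 2 minutes layover in Karachi → 1:29 PM UTC.
Add 4 hours 22 minutes leg 3 → 5:51 PM UTC.
Add 3 hours 7 minutes layover in Lord Howe Island → 8:58 PM UTC.
Add 6 hours leg 4 → 2:58 AM UTC (May 8).
Tehran is UTC+3:30, so local arrival = 2:58 AM + 3:30 = 6:28 AM on May 8.

6:28 AM on May 8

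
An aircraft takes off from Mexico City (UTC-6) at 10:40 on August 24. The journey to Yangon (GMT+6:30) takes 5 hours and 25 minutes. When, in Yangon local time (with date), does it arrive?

Convert departure to UTC: 10:40 + 6:00 = 16:40 UTC on Aug 24.
Add 5 hours 25 minutes travel time → 22:05 UTC.
Yangon is UTC+6:30, so local arrival = 22:05 + 6:30 = 04:35 on Aug 25.

04:35 on August 25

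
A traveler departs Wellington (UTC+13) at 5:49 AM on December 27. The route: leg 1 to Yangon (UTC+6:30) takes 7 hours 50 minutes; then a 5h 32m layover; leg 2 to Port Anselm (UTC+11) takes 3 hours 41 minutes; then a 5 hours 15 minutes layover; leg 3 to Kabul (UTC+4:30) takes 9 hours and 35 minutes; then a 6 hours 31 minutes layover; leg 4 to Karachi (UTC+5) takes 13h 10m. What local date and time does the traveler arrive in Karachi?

1:23 AM on December 29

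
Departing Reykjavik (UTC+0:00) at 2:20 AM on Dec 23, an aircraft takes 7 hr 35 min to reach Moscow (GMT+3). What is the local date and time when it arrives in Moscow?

12:55 PM on December 23

Reykjavik is at UTC+0, so departure is already 2:20 AM UTC on Dec 23.
Add 7 hours 35 minutes travel time → 9:55 AM UTC.
Moscow is UTC+3:00, so local arrival = 9:55 AM + 3:00 = 12:55 PM on Dec 23.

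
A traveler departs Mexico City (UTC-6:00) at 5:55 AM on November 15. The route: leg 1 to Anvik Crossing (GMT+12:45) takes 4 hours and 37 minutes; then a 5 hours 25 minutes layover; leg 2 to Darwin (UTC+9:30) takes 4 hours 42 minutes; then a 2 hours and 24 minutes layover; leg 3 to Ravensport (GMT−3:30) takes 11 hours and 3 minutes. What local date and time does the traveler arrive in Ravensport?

12:36 PM on November 16

Convert departure to UTC: 5:55 AM + 6:00 = 11:55 AM UTC on Nov 15.
Add 4 hours 37 minutes leg 1 → 4:32 PM UTC.
Add 5 hours and 25 minutes layover in Anvik Crossing → 9:57 PM UTC.
Add 4 hours 42 minutes leg 2 → 2:39 AM UTC (Nov 16).
Add 2 hours and 24 minutes layover in Darwin → 5:03 AM UTC.
Add 11 hours 3 minutes leg 3 → 4:06 PM UTC.
Ravensport is UTC−3:30, so local arrival = 4:06 PM − 3:30 = 12:36 PM on Nov 16.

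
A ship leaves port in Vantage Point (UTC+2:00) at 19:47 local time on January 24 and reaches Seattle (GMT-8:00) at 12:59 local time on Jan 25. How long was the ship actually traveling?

27 hours 12 minutes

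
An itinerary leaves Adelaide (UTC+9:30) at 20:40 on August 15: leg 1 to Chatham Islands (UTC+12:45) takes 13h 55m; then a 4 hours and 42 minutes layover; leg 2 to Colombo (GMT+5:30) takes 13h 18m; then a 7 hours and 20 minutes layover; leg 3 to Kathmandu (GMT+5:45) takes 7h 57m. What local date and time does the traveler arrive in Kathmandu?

16:07 on August 17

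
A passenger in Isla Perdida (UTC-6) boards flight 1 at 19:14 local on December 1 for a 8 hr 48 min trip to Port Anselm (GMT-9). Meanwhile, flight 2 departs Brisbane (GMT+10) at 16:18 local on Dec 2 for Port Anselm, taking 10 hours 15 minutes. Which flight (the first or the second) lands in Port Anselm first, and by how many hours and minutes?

the first, by 6 hours 31 minutes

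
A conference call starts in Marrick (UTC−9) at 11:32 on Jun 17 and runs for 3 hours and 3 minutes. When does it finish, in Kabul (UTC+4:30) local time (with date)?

04:05 on June 18

Kabul is 13:30 ahead of Marrick.
After 3 hours and 3 minutes it is 14:35 in Marrick.
Shift by the zone difference: 14:35 + 13:30 = 04:05 on Jun 18 in Kabul.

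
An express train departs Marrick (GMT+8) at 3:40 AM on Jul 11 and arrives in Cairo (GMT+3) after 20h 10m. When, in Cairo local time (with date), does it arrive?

6:50 PM on Jul 11

Cairo is 5:00 behind Marrick.
After 20 hours 10 minutes it is 11:50 PM in Marrick.
Shift by the zone difference: 11:50 PM − 5:00 = 6:50 PM on Jul 11 in Cairo.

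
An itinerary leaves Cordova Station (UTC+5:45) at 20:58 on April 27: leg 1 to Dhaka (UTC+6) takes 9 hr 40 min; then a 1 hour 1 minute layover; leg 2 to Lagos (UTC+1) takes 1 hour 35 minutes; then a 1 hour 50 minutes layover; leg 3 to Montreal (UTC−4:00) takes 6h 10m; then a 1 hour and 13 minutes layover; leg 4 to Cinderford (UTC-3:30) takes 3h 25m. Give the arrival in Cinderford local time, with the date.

Convert departure to UTC: 20:58 − 5:45 = 15:13 UTC on Apr 27.
Add 9 hours and 40 minutes leg 1 → 00:53 UTC (Apr 28).
Add 1 hour and 1 minute layover in Dhaka → 01:54 UTC.
Add 1 hour 35 minutes leg 2 → 03:29 UTC.
Add 1 hour 50 minutes layover in Lagos → 05:19 UTC.
Add 6 hours and 10 minutes leg 3 → 11:29 UTC.
Add 1 hour and 13 minutes layover in Montreal → 12:42 UTC.
Add 3 hours 25 minutes leg 4 → 16:07 UTC.
Cinderford is UTC−3:30, so local arrival = 16:07 − 3:30 = 12:37 on Apr 28.

12:37 on April 28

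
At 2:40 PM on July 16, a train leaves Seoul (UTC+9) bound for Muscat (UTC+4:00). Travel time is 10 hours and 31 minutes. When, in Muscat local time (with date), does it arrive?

8:11 PM on Jul 16

Convert departure to UTC: 2:40 PM − 9:00 = 5:40 AM UTC on Jul 16.
Add 10 hours and 31 minutes travel time → 4:11 PM UTC.
Muscat is UTC+4:00, so local arrival = 4:11 PM + 4:00 = 8:11 PM on Jul 16.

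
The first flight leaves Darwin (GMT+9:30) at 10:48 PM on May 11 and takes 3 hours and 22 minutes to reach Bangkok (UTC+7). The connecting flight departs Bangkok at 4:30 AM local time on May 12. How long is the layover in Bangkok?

Convert departure to UTC: 10:48 PM − 9:30 = 1:18 PM UTC on May 11.
Add 3 hours 22 minutes flight time → 4:40 PM UTC.
Bangkok is UTC+7:00, so local arrival = 4:40 PM + 7:00 = 11:40 PM on May 11.
Layover = 4:30 AM − 11:40 PM (+1 day) = 4 hours 50 minutes.

4 hours 50 minutes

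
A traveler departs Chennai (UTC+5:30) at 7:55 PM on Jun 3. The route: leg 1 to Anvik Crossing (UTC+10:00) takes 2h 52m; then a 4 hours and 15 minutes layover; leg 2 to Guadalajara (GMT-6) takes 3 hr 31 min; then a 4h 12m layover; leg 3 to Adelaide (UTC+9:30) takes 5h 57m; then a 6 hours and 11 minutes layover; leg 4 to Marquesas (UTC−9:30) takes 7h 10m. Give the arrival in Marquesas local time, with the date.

Convert departure to UTC: 7:55 PM − 5:30 = 2:25 PM UTC on Jun 3.
Add 2 hours 52 minutes leg 1 → 5:17 PM UTC.
Add 4 hours and 15 minutes layover in Anvik Crossing → 9:32 PM UTC.
Add 3 hours 31 minutes leg 2 → 1:03 AM UTC (Jun 4).
Add 4 hours and 12 minutes layover in Guadalajara → 5:15 AM UTC.
Add 5 hours 57 minutes leg 3 → 11:12 AM UTC.
Add 6 hours 11 minutes layover in Adelaide → 5:23 PM UTC.
Add 7 hours 10 minutes leg 4 → 12:33 AM UTC (Jun 5).
Marquesas is UTC−9:30, so local arrival = 12:33 AM − 9:30 = 3:03 PM on Jun 4.

3:03 PM on Jun 4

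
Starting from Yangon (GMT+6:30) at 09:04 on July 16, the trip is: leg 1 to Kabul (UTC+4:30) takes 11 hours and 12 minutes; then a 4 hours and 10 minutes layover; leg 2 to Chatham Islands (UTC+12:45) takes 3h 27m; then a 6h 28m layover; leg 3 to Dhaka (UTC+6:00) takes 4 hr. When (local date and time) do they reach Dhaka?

13:51 on Jul 17

Convert departure to UTC: 09:04 − 6:30 = 02:34 UTC on Jul 16.
Add 11 hours 12 minutes leg 1 → 13:46 UTC.
Add 4 hours and 10 minutes layover in Kabul → 17:56 UTC.
Add 3 hours and 27 minutes leg 2 → 21:23 UTC.
Add 6 hours and 28 minutes layover in Chatham Islands → 03:51 UTC (Jul 17).
Add 4 hours leg 3 → 07:51 UTC.
Dhaka is UTC+6:00, so local arrival = 07:51 + 6:00 = 13:51 on Jul 17.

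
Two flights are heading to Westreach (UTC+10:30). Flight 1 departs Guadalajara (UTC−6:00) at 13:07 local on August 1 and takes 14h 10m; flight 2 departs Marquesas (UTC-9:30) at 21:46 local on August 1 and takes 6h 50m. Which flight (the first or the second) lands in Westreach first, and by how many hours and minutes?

Flight 1 in UTC: 13:07 + 6:00 = 19:07 on Aug 1.
+14 hours and 10 minutes → arrive 09:17 UTC on Aug 2.
Flight 2 in UTC: 21:46 + 9:30 = 07:16 on Aug 2.
+6 hours 50 minutes → arrive 14:06 UTC on Aug 2.
Flight 1 lands earlier by 4 hours 49 minutes.

the first, by 4 hours 49 minutes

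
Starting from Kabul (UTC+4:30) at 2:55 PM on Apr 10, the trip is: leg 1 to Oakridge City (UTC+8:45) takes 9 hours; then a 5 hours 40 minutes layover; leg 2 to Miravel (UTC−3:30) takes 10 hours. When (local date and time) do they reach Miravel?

7:35 AM on April 11

Convert departure to UTC: 2:55 PM − 4:30 = 10:25 AM UTC on Apr 10.
Add 9 hours leg 1 → 7:25 PM UTC.
Add 5 hours 40 minutes layover in Oakridge City → 1:05 AM UTC (Apr 11).
Add 10 hours leg 2 → 11:05 AM UTC.
Miravel is UTC−3:30, so local arrival = 11:05 AM − 3:30 = 7:35 AM on Apr 11.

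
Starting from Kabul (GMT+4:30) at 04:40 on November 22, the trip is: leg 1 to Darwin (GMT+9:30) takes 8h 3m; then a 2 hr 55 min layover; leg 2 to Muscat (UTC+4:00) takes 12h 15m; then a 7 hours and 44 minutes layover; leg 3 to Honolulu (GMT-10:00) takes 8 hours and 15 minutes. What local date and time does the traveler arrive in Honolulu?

Convert departure to UTC: 04:40 − 4:30 = 00:10 UTC on Nov 22.
Add 8 hours and 3 minutes leg 1 → 08:13 UTC.
Add 2 hours 55 minutes layover in Darwin → 11:08 UTC.
Add 12 hours 15 minutes leg 2 → 23:23 UTC.
Add 7 hours and 44 minutes layover in Muscat → 07:07 UTC (Nov 23).
Add 8 hours 15 minutes leg 3 → 15:22 UTC.
Honolulu is UTC−10:00, so local arrival = 15:22 − 10:00 = 05:22 on Nov 23.

05:22 on November 23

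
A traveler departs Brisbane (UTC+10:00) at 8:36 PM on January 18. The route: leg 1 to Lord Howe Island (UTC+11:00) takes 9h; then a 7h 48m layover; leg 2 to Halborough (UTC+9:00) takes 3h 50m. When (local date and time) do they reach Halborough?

4:14 PM on Jan 19

Convert departure to UTC: 8:36 PM − 10:00 = 10:36 AM UTC on Jan 18.
Add 9 hours leg 1 → 7:36 PM UTC.
Add 7 hours 48 minutes layover in Lord Howe Island → 3:24 AM UTC (Jan 19).
Add 3 hours 50 minutes leg 2 → 7:14 AM UTC.
Halborough is UTC+9:00, so local arrival = 7:14 AM + 9:00 = 4:14 PM on Jan 19.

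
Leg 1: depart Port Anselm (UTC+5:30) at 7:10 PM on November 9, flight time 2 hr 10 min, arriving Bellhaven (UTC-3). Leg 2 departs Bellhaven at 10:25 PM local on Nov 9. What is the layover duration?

9 hours 35 minutes

Convert departure to UTC: 7:10 PM − 5:30 = 1:40 PM UTC on Nov 9.
Add 2 hours 10 minutes flight time → 3:50 PM UTC.
Bellhaven is UTC−3:00, so local arrival = 3:50 PM − 3:00 = 12:50 PM on Nov 9.
Layover = 10:25 PM − 12:50 PM = 9 hours 35 minutes.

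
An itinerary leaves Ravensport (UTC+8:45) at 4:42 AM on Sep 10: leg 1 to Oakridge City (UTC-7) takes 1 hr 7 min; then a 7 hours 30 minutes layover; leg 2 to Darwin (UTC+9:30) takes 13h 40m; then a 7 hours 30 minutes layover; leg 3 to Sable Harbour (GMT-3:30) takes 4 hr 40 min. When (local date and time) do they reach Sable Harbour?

2:54 AM on September 11

Convert departure to UTC: 4:42 AM − 8:45 = 7:57 PM UTC on Sep 9.
Add 1 hour 7 minutes leg 1 → 9:04 PM UTC.
Add 7 hours 30 minutes layover in Oakridge City → 4:34 AM UTC (Sep 10).
Add 13 hours 40 minutes leg 2 → 6:14 PM UTC.
Add 7 hours 30 minutes layover in Darwin → 1:44 AM UTC (Sep 11).
Add 4 hours 40 minutes leg 3 → 6:24 AM UTC.
Sable Harbour is UTC−3:30, so local arrival = 6:24 AM − 3:30 = 2:54 AM on Sep 11.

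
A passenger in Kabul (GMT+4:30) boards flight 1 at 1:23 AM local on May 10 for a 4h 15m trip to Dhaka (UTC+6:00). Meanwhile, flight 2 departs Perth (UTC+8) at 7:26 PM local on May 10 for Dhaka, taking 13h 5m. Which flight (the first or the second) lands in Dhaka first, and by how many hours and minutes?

the first, by 23 hours 23 minutes

Flight 1 in UTC: 1:23 AM − 4:30 = 8:53 PM on May 9.
+4 hours 15 minutes → arrive 1:08 AM UTC on May 10.
Flight 2 in UTC: 7:26 PM − 8:00 = 11:26 AM on May 10.
+13 hours and 5 minutes → arrive 12:31 AM UTC on May 11.
Flight 1 lands earlier by 23 hours 23 minutes.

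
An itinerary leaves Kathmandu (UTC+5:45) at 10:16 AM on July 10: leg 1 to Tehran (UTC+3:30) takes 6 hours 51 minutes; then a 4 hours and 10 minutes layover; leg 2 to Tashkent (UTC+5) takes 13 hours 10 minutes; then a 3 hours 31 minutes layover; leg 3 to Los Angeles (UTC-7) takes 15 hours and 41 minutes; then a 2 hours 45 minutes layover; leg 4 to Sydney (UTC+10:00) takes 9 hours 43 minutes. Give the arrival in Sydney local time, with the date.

10:22 PM on Jul 12

Convert departure to UTC: 10:16 AM − 5:45 = 4:31 AM UTC on Jul 10.
Add 6 hours and 51 minutes leg 1 → 11:22 AM UTC.
Add 4 hours 10 minutes layover in Tehran → 3:32 PM UTC.
Add 13 hours 10 minutes leg 2 → 4:42 AM UTC (Jul 11).
Add 3 hours and 31 minutes layover in Tashkent → 8:13 AM UTC.
Add 15 hours and 41 minutes leg 3 → 11:54 PM UTC.
Add 2 hours and 45 minutes layover in Los Angeles → 2:39 AM UTC (Jul 12).
Add 9 hours 43 minutes leg 4 → 12:22 PM UTC.
Sydney is UTC+10:00, so local arrival = 12:22 PM + 10:00 = 10:22 PM on Jul 12.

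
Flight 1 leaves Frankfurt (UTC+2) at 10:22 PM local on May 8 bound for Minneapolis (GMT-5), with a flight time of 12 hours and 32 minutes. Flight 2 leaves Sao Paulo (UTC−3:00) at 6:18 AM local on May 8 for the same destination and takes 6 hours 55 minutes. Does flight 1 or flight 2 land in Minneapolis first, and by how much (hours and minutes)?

the second, by 16 hours 41 minutes

Flight 1 in UTC: 10:22 PM − 2:00 = 8:22 PM on May 8.
+12 hours and 32 minutes → arrive 8:54 AM UTC on May 9.
Flight 2 in UTC: 6:18 AM + 3:00 = 9:18 AM on May 8.
+6 hours and 55 minutes → arrive 4:13 PM UTC on May 8.
Flight 2 lands earlier by 16 hours 41 minutes.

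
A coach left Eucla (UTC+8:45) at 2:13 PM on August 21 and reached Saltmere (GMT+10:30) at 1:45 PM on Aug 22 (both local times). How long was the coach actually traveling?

21 hours 47 minutes

Departure in UTC: 2:13 PM − 8:45 = 5:28 AM on Aug 21.
Arrival in UTC: 1:45 PM − 10:30 = 3:15 AM on Aug 22.
Elapsed = 3:15 AM − 5:28 AM (+1 day) = 21 hours 47 minutes.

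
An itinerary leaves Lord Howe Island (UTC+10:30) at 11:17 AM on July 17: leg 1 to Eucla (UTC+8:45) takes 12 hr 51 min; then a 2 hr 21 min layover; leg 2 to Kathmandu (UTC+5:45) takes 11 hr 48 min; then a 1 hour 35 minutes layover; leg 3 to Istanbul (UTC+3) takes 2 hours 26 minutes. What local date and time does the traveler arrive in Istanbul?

10:48 AM on Jul 18

Convert departure to UTC: 11:17 AM − 10:30 = 12:47 AM UTC on Jul 17.
Add 12 hours 51 minutes leg 1 → 1:38 PM UTC.
Add 2 hours 21 minutes layover in Eucla → 3:59 PM UTC.
Add 11 hours 48 minutes leg 2 → 3:47 AM UTC (Jul 18).
Add 1 hour 35 minutes layover in Kathmandu → 5:22 AM UTC.
Add 2 hours 26 minutes leg 3 → 7:48 AM UTC.
Istanbul is UTC+3:00, so local arrival = 7:48 AM + 3:00 = 10:48 AM on Jul 18.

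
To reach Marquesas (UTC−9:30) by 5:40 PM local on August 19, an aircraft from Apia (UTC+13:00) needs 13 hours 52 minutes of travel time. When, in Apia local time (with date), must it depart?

Target arrival in UTC: 5:40 PM + 9:30 = 3:10 AM on Aug 20.
Subtract 13 hours and 52 minutes → departure 1:18 PM UTC on Aug 19.
Apia is UTC+13:00: 1:18 PM + 13:00 = 2:18 AM on Aug 20.

2:18 AM on Aug 20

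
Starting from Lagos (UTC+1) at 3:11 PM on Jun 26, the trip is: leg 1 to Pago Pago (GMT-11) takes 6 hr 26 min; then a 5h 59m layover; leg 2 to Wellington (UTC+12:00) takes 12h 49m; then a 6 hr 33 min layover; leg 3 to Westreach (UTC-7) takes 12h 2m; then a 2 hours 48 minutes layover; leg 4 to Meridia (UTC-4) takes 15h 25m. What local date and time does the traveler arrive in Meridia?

12:13 AM on Jun 29

Convert departure to UTC: 3:11 PM − 1:00 = 2:11 PM UTC on Jun 26.
Add 6 hours and 26 minutes leg 1 → 8:37 PM UTC.
Add 5 hours 59 minutes layover in Pago Pago → 2:36 AM UTC (Jun 27).
Add 12 hours and 49 minutes leg 2 → 3:25 PM UTC.
Add 6 hours 33 minutes layover in Wellington → 9:58 PM UTC.
Add 12 hours and 2 minutes leg 3 → 10:00 AM UTC (Jun 28).
Add 2 hours and 48 minutes layover in Westreach → 12:48 PM UTC.
Add 15 hours 25 minutes leg 4 → 4:13 AM UTC (Jun 29).
Meridia is UTC−4:00, so local arrival = 4:13 AM − 4:00 = 12:13 AM on Jun 29.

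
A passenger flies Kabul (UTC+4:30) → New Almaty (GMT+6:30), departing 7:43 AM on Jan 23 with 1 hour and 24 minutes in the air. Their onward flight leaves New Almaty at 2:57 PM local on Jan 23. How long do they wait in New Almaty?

Convert departure to UTC: 7:43 AM − 4:30 = 3:13 AM UTC on Jan 23.
Add 1 hour 24 minutes flight time → 4:37 AM UTC.
New Almaty is UTC+6:30, so local arrival = 4:37 AM + 6:30 = 11:07 AM on Jan 23.
Layover = 2:57 PM − 11:07 AM = 3 hours 50 minutes.

3 hours 50 minutes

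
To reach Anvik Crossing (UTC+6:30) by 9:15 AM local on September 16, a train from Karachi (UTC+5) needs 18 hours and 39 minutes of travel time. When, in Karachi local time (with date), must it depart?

Target arrival in UTC: 9:15 AM − 6:30 = 2:45 AM on Sep 16.
Subtract 18 hours and 39 minutes → departure 8:06 AM UTC on Sep 15.
Karachi is UTC+5:00: 8:06 AM + 5:00 = 1:06 PM on Sep 15.

1:06 PM on September 15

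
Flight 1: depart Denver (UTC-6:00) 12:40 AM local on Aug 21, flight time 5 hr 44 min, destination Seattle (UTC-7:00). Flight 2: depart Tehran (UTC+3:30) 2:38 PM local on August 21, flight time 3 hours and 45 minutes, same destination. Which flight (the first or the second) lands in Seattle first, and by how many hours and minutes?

the first, by 2 hours 29 minutes

Flight 1 in UTC: 12:40 AM + 6:00 = 6:40 AM on Aug 21.
+5 hours and 44 minutes → arrive 12:24 PM UTC on Aug 21.
Flight 2 in UTC: 2:38 PM − 3:30 = 11:08 AM on Aug 21.
+3 hours and 45 minutes → arrive 2:53 PM UTC on Aug 21.
Flight 1 lands earlier by 2 hours 29 minutes.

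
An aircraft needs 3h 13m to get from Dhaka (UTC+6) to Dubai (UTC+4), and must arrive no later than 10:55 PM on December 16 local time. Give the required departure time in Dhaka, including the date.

Target arrival in UTC: 10:55 PM − 4:00 = 6:55 PM on Dec 16.
Subtract 3 hours 13 minutes → departure 3:42 PM UTC on Dec 16.
Dhaka is UTC+6:00: 3:42 PM + 6:00 = 9:42 PM on Dec 16.

9:42 PM on December 16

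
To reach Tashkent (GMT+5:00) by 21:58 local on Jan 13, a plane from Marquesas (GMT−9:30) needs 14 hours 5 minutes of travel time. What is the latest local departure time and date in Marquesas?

Target arrival in UTC: 21:58 − 5:00 = 16:58 on Jan 13.
Subtract 14 hours 5 minutes → departure 02:53 UTC on Jan 13.
Marquesas is UTC−9:30: 02:53 − 9:30 = 17:23 on Jan 12.

17:23 on January 12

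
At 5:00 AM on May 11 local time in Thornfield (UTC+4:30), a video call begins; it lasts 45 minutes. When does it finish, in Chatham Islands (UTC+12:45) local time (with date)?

2:00 PM on May 11

Convert start to UTC: 5:00 AM − 4:30 = 12:30 AM UTC on May 11.
Add 45 minutes duration → 1:15 AM UTC.
Chatham Islands is UTC+12:45, so local end time = 1:15 AM + 12:45 = 2:00 PM on May 11.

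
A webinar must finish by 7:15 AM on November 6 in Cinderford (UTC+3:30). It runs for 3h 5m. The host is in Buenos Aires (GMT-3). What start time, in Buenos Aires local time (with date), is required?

9:40 PM on November 5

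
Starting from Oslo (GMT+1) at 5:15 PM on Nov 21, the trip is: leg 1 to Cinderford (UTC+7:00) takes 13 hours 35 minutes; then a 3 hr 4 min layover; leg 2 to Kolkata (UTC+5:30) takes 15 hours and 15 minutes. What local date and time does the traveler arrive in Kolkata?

Convert departure to UTC: 5:15 PM − 1:00 = 4:15 PM UTC on Nov 21.
Add 13 hours 35 minutes leg 1 → 5:50 AM UTC (Nov 22).
Add 3 hours 4 minutes layover in Cinderford → 8:54 AM UTC.
Add 15 hours and 15 minutes leg 2 → 12:09 AM UTC (Nov 23).
Kolkata is UTC+5:30, so local arrival = 12:09 AM + 5:30 = 5:39 AM on Nov 23.

5:39 AM on Nov 23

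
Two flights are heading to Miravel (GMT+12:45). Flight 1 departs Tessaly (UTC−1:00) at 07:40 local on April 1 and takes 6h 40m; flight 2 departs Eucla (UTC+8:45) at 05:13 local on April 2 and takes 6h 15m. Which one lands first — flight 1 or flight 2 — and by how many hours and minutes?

the first, by 11 hours 23 minutes

Flight 1 in UTC: 07:40 + 1:00 = 08:40 on Apr 1.
+6 hours and 40 minutes → arrive 15:20 UTC on Apr 1.
Flight 2 in UTC: 05:13 − 8:45 = 20:28 on Apr 1.
+6 hours 15 minutes → arrive 02:43 UTC on Apr 2.
Flight 1 lands earlier by 11 hours 23 minutes.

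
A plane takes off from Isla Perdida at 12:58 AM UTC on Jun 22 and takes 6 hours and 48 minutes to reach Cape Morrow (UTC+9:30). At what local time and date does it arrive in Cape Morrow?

Departure is given in UTC: 12:58 AM on Jun 22.
Add 6 hours 48 minutes → 7:46 AM UTC.
Cape Morrow is UTC+9:30: 7:46 AM + 9:30 = 5:16 PM on Jun 22.

5:16 PM on Jun 22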